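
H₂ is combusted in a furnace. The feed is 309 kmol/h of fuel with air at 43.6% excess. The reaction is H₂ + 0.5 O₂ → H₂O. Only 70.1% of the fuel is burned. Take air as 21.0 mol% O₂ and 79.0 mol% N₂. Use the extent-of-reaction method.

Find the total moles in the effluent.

Stoichiometric O₂ = 0.5 × 309 = 154.5 kmol/h; O₂ fed = 154.5 × 1.436 = 221.9 kmol/h.
N₂ fed = 221.9 × 79/21 = 834.6 kmol/h.
Fuel reacted = 0.701 × 309 → ξ = 216.6 kmol/h.
Outlet (n = n₀ + ν ξ):
  H₂: 309 − 1(216.6) = 92.39
  O₂: 221.9 − 0.5(216.6) = 113.6
  N₂: 834.6 (inert)
  H₂O: 0 + 1(216.6) = 216.6
Total out = 92.39 + 113.6 + 834.6 + 216.6 = 1257 kmol/h.

1260 kmol/h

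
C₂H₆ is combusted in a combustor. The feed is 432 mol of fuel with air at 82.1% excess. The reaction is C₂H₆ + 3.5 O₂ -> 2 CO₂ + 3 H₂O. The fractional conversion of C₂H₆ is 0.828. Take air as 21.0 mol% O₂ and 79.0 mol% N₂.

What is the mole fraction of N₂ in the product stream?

Stoichiometric O₂ = 3.5 × 432 = 1512 mol; O₂ fed = 1512 × 1.821 = 2753 mol.
N₂ fed = 2753 × 79/21 = 10360 mol.
Fuel reacted = 0.828 × 432 → ξ = 357.7 mol.
Outlet (n = n₀ + ν ξ):
  C₂H₆: 432 − 1(357.7) = 74.3
  O₂: 2753 − 3.5(357.7) = 1501
  N₂: 10360 (inert)
  CO₂: 0 + 2(357.7) = 715.4
  H₂O: 0 + 3(357.7) = 1073
Total out = 13720 mol; y_N₂ = 10360 / 13720 = 0.7548.

0.755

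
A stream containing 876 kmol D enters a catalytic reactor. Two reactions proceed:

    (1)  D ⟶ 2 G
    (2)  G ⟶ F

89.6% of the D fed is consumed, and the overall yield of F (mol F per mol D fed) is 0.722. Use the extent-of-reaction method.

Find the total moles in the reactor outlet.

Conversion of D: D consumed = 1ξ₁ = 0.896 × 876 → ξ₁ = 784.9 kmol.
Yield of F: 1ξ₂ / 876 = 0.722 → ξ₂ = 632.5 kmol.
Outlet amounts (n = n₀ + Σ ν·ξ):
  D: 876 − 1(784.9) = 91.1
  G: 0 + 2(784.9) − 1(632.5) = 937.3
  F: 0 + 1(632.5) = 632.5
Total out = 91.1 + 937.3 + 632.5 = 1661 kmol.

1660 kmol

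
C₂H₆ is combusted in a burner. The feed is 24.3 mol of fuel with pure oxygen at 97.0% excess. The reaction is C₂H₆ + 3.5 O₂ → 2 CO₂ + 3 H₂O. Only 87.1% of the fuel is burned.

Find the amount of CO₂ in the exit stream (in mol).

Stoichiometric O₂ = 3.5 × 24.3 = 85.05 mol; O₂ fed = 85.05 × 1.970 = 167.5 mol.
Fuel reacted = 0.871 × 24.3 → ξ = 21.17 mol.
Outlet (n = n₀ + ν ξ):
  C₂H₆: 24.3 − 1(21.17) = 3.135
  O₂: 167.5 − 3.5(21.17) = 93.47
  CO₂: 0 + 2(21.17) = 42.33
  H₂O: 0 + 3(21.17) = 63.5

42.3 mol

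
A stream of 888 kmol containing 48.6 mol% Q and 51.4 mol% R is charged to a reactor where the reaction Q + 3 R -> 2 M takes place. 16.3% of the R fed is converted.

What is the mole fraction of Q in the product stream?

R reacted = 0.163 × 456.4 = 74.4 kmol; ν_R = −3, so ξ = 74.4/3 = 24.8 kmol.
Outlet amounts (n = n₀ + ν ξ):
  Q: 431.6 − 1(24.8) = 406.8
  R: 456.4 − 3(24.8) = 382
  M: 0 + 2(24.8) = 49.6
Total out = 838.4 kmol; y_Q = 406.8 / 838.4 = 0.4852.

0.485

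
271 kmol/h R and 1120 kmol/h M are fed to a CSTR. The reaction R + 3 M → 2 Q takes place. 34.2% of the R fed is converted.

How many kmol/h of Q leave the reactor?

R reacted = 0.342 × 271 = 92.68 kmol/h; ν_R = −1, so ξ = 92.68/1 = 92.68 kmol/h.
Outlet amounts (n = n₀ + ν ξ):
  R: 271 − 1(92.68) = 178.3
  M: 1120 − 3(92.68) = 842
  Q: 0 + 2(92.68) = 185.4

185 kmol/h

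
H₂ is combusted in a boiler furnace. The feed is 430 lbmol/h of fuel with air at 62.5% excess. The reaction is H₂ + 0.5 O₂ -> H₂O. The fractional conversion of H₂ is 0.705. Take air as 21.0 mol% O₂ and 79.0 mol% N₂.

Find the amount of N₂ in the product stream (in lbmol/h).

Stoichiometric O₂ = 0.5 × 430 = 215 lbmol/h; O₂ fed = 215 × 1.625 = 349.4 lbmol/h.
N₂ fed = 349.4 × 79/21 = 1314 lbmol/h.
Fuel reacted = 0.705 × 430 → ξ = 303.1 lbmol/h.
Outlet (n = n₀ + ν ξ):
  H₂: 430 − 1(303.1) = 126.9
  O₂: 349.4 − 0.5(303.1) = 197.8
  N₂: 1314 (inert)
  H₂O: 0 + 1(303.1) = 303.1

1310 lbmol/h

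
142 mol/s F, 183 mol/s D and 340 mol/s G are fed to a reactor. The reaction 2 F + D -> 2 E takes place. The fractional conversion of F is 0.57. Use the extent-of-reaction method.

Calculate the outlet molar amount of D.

143 mol/s

F reacted = 0.57 × 142 = 80.94 mol/s; ν_F = −2, so ξ = 80.94/2 = 40.47 mol/s.
Outlet amounts (n = n₀ + ν ξ):
  F: 142 − 2(40.47) = 61.06
  D: 183 − 1(40.47) = 142.5
  E: 0 + 2(40.47) = 80.94
  G: 340 (inert)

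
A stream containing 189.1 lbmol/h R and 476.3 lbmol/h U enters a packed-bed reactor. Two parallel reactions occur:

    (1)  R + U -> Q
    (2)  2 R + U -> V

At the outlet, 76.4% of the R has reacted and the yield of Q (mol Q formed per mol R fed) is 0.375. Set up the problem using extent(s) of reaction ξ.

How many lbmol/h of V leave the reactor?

Yield of Q: 1ξ₁ / 189.1 = 0.375 → ξ₁ = 70.91 lbmol/h.
Conversion of R: 1ξ₁ + 2ξ₂ = 0.764 × 189.1 = 144.5 → ξ₂ = 36.78 lbmol/h.
Outlet amounts (n = n₀ + Σ ν·ξ):
  R: 189.1 − 1(70.91) − 2(36.78) = 44.63
  U: 476.3 − 1(70.91) − 1(36.78) = 368.6
  Q: 0 + 1(70.91) = 70.91
  V: 0 + 1(36.78) = 36.78

36.8 lbmol/h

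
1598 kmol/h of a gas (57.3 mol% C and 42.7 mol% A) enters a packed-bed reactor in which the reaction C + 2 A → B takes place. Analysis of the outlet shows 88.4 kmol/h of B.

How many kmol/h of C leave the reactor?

For B: n = n₀ + 1ξ → 88.4 = 0 + 1ξ, giving ξ = 88.4 kmol/h.
Outlet amounts (n = n₀ + ν ξ):
  C: 915.7 − 1(88.4) = 827.3
  A: 682.3 − 2(88.4) = 505.5
  B: 0 + 1(88.4) = 88.4

827 kmol/h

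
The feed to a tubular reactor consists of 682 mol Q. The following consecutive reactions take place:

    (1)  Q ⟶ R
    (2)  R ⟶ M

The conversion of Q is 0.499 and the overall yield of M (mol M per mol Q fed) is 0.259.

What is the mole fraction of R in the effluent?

0.24

Conversion of Q: Q consumed = 1ξ₁ = 0.499 × 682 → ξ₁ = 340.3 mol.
Yield of M: 1ξ₂ / 682 = 0.259 → ξ₂ = 176.6 mol.
Outlet amounts (n = n₀ + Σ ν·ξ):
  Q: 682 − 1(340.3) = 341.7
  R: 0 + 1(340.3) − 1(176.6) = 163.7
  M: 0 + 1(176.6) = 176.6
Total out = 682 mol; y_R = 163.7 / 682 = 0.24.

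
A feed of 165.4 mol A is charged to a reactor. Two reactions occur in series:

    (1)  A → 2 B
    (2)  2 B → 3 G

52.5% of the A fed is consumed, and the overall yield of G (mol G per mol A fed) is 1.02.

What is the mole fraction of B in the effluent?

Conversion of A: A consumed = 1ξ₁ = 0.525 × 165.4 → ξ₁ = 86.84 mol.
Yield of G: 3ξ₂ / 165.4 = 1.02 → ξ₂ = 56.24 mol.
Outlet amounts (n = n₀ + Σ ν·ξ):
  A: 165.4 − 1(86.84) = 78.56
  B: 0 + 2(86.84) − 2(56.24) = 61.2
  G: 0 + 3(56.24) = 168.7
Total out = 308.5 mol; y_B = 61.2 / 308.5 = 0.1984.

0.198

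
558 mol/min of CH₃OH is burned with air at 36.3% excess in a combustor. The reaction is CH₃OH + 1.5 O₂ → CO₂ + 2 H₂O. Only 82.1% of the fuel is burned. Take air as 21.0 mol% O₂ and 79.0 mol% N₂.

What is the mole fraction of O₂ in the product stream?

Stoichiometric O₂ = 1.5 × 558 = 837 mol/min; O₂ fed = 837 × 1.363 = 1141 mol/min.
N₂ fed = 1141 × 79/21 = 4292 mol/min.
Fuel reacted = 0.821 × 558 → ξ = 458.1 mol/min.
Outlet (n = n₀ + ν ξ):
  CH₃OH: 558 − 1(458.1) = 99.88
  O₂: 1141 − 1.5(458.1) = 453.7
  N₂: 4292 (inert)
  CO₂: 0 + 1(458.1) = 458.1
  H₂O: 0 + 2(458.1) = 916.2
Total out = 6220 mol/min; y_O₂ = 453.7 / 6220 = 0.07294.

0.0729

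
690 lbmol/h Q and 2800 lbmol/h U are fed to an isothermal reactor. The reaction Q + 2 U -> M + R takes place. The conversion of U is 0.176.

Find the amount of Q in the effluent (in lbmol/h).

444 lbmol/h

U reacted = 0.176 × 2800 = 492.8 lbmol/h; ν_U = −2, so ξ = 492.8/2 = 246.4 lbmol/h.
Outlet amounts (n = n₀ + ν ξ):
  Q: 690 − 1(246.4) = 443.6
  U: 2800 − 2(246.4) = 2307
  M: 0 + 1(246.4) = 246.4
  R: 0 + 1(246.4) = 246.4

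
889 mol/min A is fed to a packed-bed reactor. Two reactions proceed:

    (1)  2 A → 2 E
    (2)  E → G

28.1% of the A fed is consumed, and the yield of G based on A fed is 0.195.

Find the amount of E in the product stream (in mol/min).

Conversion of A: A consumed = 2ξ₁ = 0.281 × 889 → ξ₁ = 124.9 mol/min.
Yield of G: 1ξ₂ / 889 = 0.195 → ξ₂ = 173.4 mol/min.
Outlet amounts (n = n₀ + Σ ν·ξ):
  A: 889 − 2(124.9) = 639.2
  E: 0 + 2(124.9) − 1(173.4) = 76.45
  G: 0 + 1(173.4) = 173.4

76.5 mol/min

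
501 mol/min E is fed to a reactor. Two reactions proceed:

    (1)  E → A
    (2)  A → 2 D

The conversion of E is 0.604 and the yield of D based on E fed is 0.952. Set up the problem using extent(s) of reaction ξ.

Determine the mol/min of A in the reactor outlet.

Conversion of E: E consumed = 1ξ₁ = 0.604 × 501 → ξ₁ = 302.6 mol/min.
Yield of D: 2ξ₂ / 501 = 0.952 → ξ₂ = 238.5 mol/min.
Outlet amounts (n = n₀ + Σ ν·ξ):
  E: 501 − 1(302.6) = 198.4
  A: 0 + 1(302.6) − 1(238.5) = 64.13
  D: 0 + 2(238.5) = 477

64.1 mol/min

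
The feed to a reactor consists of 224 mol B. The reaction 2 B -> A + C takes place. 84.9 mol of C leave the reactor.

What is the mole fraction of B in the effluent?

0.242

For C: n = n₀ + 1ξ → 84.9 = 0 + 1ξ, giving ξ = 84.9 mol.
Outlet amounts (n = n₀ + ν ξ):
  B: 224 − 2(84.9) = 54.2
  A: 0 + 1(84.9) = 84.9
  C: 0 + 1(84.9) = 84.9
Total out = 224 mol; y_B = 54.2 / 224 = 0.242.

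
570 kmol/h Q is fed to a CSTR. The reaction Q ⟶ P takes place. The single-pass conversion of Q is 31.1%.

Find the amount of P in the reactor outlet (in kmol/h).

Q reacted = 0.311 × 570 = 177.3 kmol/h; ν_Q = −1, so ξ = 177.3/1 = 177.3 kmol/h.
Outlet amounts (n = n₀ + ν ξ):
  Q: 570 − 1(177.3) = 392.7
  P: 0 + 1(177.3) = 177.3

177 kmol/h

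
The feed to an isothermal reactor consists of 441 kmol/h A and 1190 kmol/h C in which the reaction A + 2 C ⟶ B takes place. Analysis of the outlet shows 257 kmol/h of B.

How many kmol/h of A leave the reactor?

For B: n = n₀ + 1ξ → 257 = 0 + 1ξ, giving ξ = 257 kmol/h.
Outlet amounts (n = n₀ + ν ξ):
  A: 441 − 1(257) = 184
  C: 1190 − 2(257) = 676
  B: 0 + 1(257) = 257

184 kmol/h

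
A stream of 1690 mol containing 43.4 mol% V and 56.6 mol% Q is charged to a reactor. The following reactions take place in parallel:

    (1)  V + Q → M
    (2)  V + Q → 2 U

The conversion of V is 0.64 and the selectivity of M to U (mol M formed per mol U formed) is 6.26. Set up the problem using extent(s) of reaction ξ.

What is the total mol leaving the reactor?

Conversion of V: V consumed = 0.64 × 733.5 = 469.4 mol = 1ξ₁ + 1ξ₂.
Selectivity: 1ξ₁ / (2ξ₂) = 6.26 → ξ₁ = 12.52 ξ₂.
Substitute: (1·12.52 + 1) ξ₂ = 469.4 → ξ₂ = 34.72 mol, ξ₁ = 434.7 mol.
Outlet amounts (n = n₀ + Σ ν·ξ):
  V: 733.5 − 1(434.7) − 1(34.72) = 264
  Q: 956.5 − 1(434.7) − 1(34.72) = 487.1
  M: 0 + 1(434.7) = 434.7
  U: 0 + 2(34.72) = 69.44
Total out = 264 + 487.1 + 434.7 + 69.44 = 1255 mol.

1260 mol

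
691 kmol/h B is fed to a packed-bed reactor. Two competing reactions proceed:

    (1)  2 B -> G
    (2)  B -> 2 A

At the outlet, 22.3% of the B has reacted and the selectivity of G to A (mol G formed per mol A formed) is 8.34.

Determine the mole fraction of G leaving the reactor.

0.121

Conversion of B: B consumed = 0.223 × 691 = 154.1 kmol/h = 2ξ₁ + 1ξ₂.
Selectivity: 1ξ₁ / (2ξ₂) = 8.34 → ξ₁ = 16.68 ξ₂.
Substitute: (2·16.68 + 1) ξ₂ = 154.1 → ξ₂ = 4.485 kmol/h, ξ₁ = 74.8 kmol/h.
Outlet amounts (n = n₀ + Σ ν·ξ):
  B: 691 − 2(74.8) − 1(4.485) = 536.9
  G: 0 + 1(74.8) = 74.8
  A: 0 + 2(4.485) = 8.969
Total out = 620.7 kmol/h; y_G = 74.8 / 620.7 = 0.1205.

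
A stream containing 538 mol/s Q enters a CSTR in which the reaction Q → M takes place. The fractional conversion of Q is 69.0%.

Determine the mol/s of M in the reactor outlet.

371 mol/s

Q reacted = 0.69 × 538 = 371.2 mol/s; ν_Q = −1, so ξ = 371.2/1 = 371.2 mol/s.
Outlet amounts (n = n₀ + ν ξ):
  Q: 538 − 1(371.2) = 166.8
  M: 0 + 1(371.2) = 371.2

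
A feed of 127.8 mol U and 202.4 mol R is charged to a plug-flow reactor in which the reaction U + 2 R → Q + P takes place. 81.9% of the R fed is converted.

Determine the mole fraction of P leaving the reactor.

R reacted = 0.819 × 202.4 = 165.8 mol; ν_R = −2, so ξ = 165.8/2 = 82.88 mol.
Outlet amounts (n = n₀ + ν ξ):
  U: 127.8 − 1(82.88) = 44.92
  R: 202.4 − 2(82.88) = 36.63
  Q: 0 + 1(82.88) = 82.88
  P: 0 + 1(82.88) = 82.88
Total out = 247.3 mol; y_P = 82.88 / 247.3 = 0.3351.

0.335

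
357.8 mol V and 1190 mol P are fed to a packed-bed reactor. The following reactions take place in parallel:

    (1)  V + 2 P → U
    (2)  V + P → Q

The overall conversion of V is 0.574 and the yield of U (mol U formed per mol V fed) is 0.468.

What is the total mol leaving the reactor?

1170 mol

Yield of U: 1ξ₁ / 357.8 = 0.468 → ξ₁ = 167.5 mol.
Conversion of V: 1ξ₁ + 1ξ₂ = 0.574 × 357.8 = 205.4 → ξ₂ = 37.93 mol.
Outlet amounts (n = n₀ + Σ ν·ξ):
  V: 357.8 − 1(167.5) − 1(37.93) = 152.4
  P: 1190 − 2(167.5) − 1(37.93) = 817.2
  U: 0 + 1(167.5) = 167.5
  Q: 0 + 1(37.93) = 37.93
Total out = 152.4 + 817.2 + 167.5 + 37.93 = 1175 mol.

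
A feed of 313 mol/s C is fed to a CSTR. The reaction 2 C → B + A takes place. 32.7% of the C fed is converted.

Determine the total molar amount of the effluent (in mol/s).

C reacted = 0.327 × 313 = 102.4 mol/s; ν_C = −2, so ξ = 102.4/2 = 51.18 mol/s.
Outlet amounts (n = n₀ + ν ξ):
  C: 313 − 2(51.18) = 210.6
  B: 0 + 1(51.18) = 51.18
  A: 0 + 1(51.18) = 51.18
Total out = 210.6 + 51.18 + 51.18 = 313 mol/s.

313 mol/s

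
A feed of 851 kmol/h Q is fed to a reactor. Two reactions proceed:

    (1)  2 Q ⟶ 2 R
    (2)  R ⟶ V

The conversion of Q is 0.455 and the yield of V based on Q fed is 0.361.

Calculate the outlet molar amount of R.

80 kmol/h

Conversion of Q: Q consumed = 2ξ₁ = 0.455 × 851 → ξ₁ = 193.6 kmol/h.
Yield of V: 1ξ₂ / 851 = 0.361 → ξ₂ = 307.2 kmol/h.
Outlet amounts (n = n₀ + Σ ν·ξ):
  Q: 851 − 2(193.6) = 463.8
  R: 0 + 2(193.6) − 1(307.2) = 79.99
  V: 0 + 1(307.2) = 307.2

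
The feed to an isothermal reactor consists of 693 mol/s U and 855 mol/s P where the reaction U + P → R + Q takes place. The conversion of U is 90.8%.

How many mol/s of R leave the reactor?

U reacted = 0.908 × 693 = 629.2 mol/s; ν_U = −1, so ξ = 629.2/1 = 629.2 mol/s.
Outlet amounts (n = n₀ + ν ξ):
  U: 693 − 1(629.2) = 63.76
  P: 855 − 1(629.2) = 225.8
  R: 0 + 1(629.2) = 629.2
  Q: 0 + 1(629.2) = 629.2

629 mol/s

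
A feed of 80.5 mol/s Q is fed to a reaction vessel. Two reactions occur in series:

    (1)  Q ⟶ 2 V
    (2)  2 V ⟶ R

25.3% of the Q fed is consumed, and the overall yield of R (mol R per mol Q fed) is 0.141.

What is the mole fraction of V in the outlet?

Conversion of Q: Q consumed = 1ξ₁ = 0.253 × 80.5 → ξ₁ = 20.37 mol/s.
Yield of R: 1ξ₂ / 80.5 = 0.141 → ξ₂ = 11.35 mol/s.
Outlet amounts (n = n₀ + Σ ν·ξ):
  Q: 80.5 − 1(20.37) = 60.13
  V: 0 + 2(20.37) − 2(11.35) = 18.03
  R: 0 + 1(11.35) = 11.35
Total out = 89.52 mol/s; y_V = 18.03 / 89.52 = 0.2014.

0.201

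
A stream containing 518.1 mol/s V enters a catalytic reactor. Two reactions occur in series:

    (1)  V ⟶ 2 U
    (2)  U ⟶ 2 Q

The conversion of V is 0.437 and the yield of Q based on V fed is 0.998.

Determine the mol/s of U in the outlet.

194 mol/s

Conversion of V: V consumed = 1ξ₁ = 0.437 × 518.1 → ξ₁ = 226.4 mol/s.
Yield of Q: 2ξ₂ / 518.1 = 0.998 → ξ₂ = 258.5 mol/s.
Outlet amounts (n = n₀ + Σ ν·ξ):
  V: 518.1 − 1(226.4) = 291.7
  U: 0 + 2(226.4) − 1(258.5) = 194.3
  Q: 0 + 2(258.5) = 517.1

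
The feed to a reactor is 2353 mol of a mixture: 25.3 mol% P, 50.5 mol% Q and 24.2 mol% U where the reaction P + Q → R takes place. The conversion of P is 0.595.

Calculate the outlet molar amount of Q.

834 mol

P reacted = 0.595 × 595.3 = 354.2 mol; ν_P = −1, so ξ = 354.2/1 = 354.2 mol.
Outlet amounts (n = n₀ + ν ξ):
  P: 595.3 − 1(354.2) = 241.1
  Q: 1188 − 1(354.2) = 834.1
  R: 0 + 1(354.2) = 354.2
  U: 569.4 (inert)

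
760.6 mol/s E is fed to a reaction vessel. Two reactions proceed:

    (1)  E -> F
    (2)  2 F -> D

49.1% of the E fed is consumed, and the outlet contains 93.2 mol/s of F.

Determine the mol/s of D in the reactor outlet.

Conversion of E: E consumed = 1ξ₁ = 0.491 × 760.6 → ξ₁ = 373.5 mol/s.
F balance: n_F = 0 + 1ξ₁ − 2ξ₂ = 93.2 → ξ₂ = (1·373.5 − 93.2)/2 = 140.1 mol/s.
Outlet amounts (n = n₀ + Σ ν·ξ):
  E: 760.6 − 1(373.5) = 387.1
  F: 0 + 1(373.5) − 2(140.1) = 93.2
  D: 0 + 1(140.1) = 140.1

140 mol/s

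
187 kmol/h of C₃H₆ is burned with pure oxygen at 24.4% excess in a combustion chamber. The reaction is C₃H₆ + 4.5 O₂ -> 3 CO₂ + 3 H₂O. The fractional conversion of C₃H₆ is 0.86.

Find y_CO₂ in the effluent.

Stoichiometric O₂ = 4.5 × 187 = 841.5 kmol/h; O₂ fed = 841.5 × 1.244 = 1047 kmol/h.
Fuel reacted = 0.86 × 187 → ξ = 160.8 kmol/h.
Outlet (n = n₀ + ν ξ):
  C₃H₆: 187 − 1(160.8) = 26.18
  O₂: 1047 − 4.5(160.8) = 323.1
  CO₂: 0 + 3(160.8) = 482.5
  H₂O: 0 + 3(160.8) = 482.5
Total out = 1314 kmol/h; y_CO₂ = 482.5 / 1314 = 0.3671.

0.367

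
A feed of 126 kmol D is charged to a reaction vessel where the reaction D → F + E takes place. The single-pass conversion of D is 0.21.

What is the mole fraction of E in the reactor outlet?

0.174

D reacted = 0.21 × 126 = 26.46 kmol; ν_D = −1, so ξ = 26.46/1 = 26.46 kmol.
Outlet amounts (n = n₀ + ν ξ):
  D: 126 − 1(26.46) = 99.54
  F: 0 + 1(26.46) = 26.46
  E: 0 + 1(26.46) = 26.46
Total out = 152.5 kmol; y_E = 26.46 / 152.5 = 0.1736.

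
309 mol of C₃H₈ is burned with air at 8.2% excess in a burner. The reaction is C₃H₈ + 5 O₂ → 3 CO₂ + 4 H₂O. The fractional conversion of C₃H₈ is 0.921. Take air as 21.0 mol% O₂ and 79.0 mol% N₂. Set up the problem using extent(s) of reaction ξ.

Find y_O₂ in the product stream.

0.0291

Stoichiometric O₂ = 5 × 309 = 1545 mol; O₂ fed = 1545 × 1.082 = 1672 mol.
N₂ fed = 1672 × 79/21 = 6289 mol.
Fuel reacted = 0.921 × 309 → ξ = 284.6 mol.
Outlet (n = n₀ + ν ξ):
  C₃H₈: 309 − 1(284.6) = 24.41
  O₂: 1672 − 5(284.6) = 248.7
  N₂: 6289 (inert)
  CO₂: 0 + 3(284.6) = 853.8
  H₂O: 0 + 4(284.6) = 1138
Total out = 8554 mol; y_O₂ = 248.7 / 8554 = 0.02908.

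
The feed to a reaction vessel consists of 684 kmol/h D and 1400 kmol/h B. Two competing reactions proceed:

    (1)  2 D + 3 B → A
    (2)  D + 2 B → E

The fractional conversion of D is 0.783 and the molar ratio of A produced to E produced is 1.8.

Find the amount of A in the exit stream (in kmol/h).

Conversion of D: D consumed = 0.783 × 684 = 535.6 kmol/h = 2ξ₁ + 1ξ₂.
Selectivity: 1ξ₁ / (1ξ₂) = 1.8 → ξ₁ = 1.8 ξ₂.
Substitute: (2·1.8 + 1) ξ₂ = 535.6 → ξ₂ = 116.4 kmol/h, ξ₁ = 209.6 kmol/h.
Outlet amounts (n = n₀ + Σ ν·ξ):
  D: 684 − 2(209.6) − 1(116.4) = 148.4
  B: 1400 − 3(209.6) − 2(116.4) = 538.4
  A: 0 + 1(209.6) = 209.6
  E: 0 + 1(116.4) = 116.4

210 kmol/h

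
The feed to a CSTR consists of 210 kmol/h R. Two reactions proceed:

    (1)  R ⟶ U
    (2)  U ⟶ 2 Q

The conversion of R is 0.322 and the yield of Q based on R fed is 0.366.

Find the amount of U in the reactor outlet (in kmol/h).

29.2 kmol/h

Conversion of R: R consumed = 1ξ₁ = 0.322 × 210 → ξ₁ = 67.62 kmol/h.
Yield of Q: 2ξ₂ / 210 = 0.366 → ξ₂ = 38.43 kmol/h.
Outlet amounts (n = n₀ + Σ ν·ξ):
  R: 210 − 1(67.62) = 142.4
  U: 0 + 1(67.62) − 1(38.43) = 29.19
  Q: 0 + 2(38.43) = 76.86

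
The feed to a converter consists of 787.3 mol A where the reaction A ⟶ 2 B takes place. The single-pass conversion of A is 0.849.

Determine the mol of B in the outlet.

1340 mol

A reacted = 0.849 × 787.3 = 668.4 mol; ν_A = −1, so ξ = 668.4/1 = 668.4 mol.
Outlet amounts (n = n₀ + ν ξ):
  A: 787.3 − 1(668.4) = 118.9
  B: 0 + 2(668.4) = 1337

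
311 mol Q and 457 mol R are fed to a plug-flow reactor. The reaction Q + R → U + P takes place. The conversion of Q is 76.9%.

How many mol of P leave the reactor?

Q reacted = 0.769 × 311 = 239.2 mol; ν_Q = −1, so ξ = 239.2/1 = 239.2 mol.
Outlet amounts (n = n₀ + ν ξ):
  Q: 311 − 1(239.2) = 71.84
  R: 457 − 1(239.2) = 217.8
  U: 0 + 1(239.2) = 239.2
  P: 0 + 1(239.2) = 239.2

239 mol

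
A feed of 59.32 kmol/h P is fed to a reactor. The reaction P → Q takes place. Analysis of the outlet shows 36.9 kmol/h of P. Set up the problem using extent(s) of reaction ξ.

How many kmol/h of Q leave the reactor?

22.4 kmol/h

For P: n = n₀ − 1ξ → 36.9 = 59.32 − 1ξ, giving ξ = 22.42 kmol/h.
Outlet amounts (n = n₀ + ν ξ):
  P: 59.32 − 1(22.42) = 36.9
  Q: 0 + 1(22.42) = 22.42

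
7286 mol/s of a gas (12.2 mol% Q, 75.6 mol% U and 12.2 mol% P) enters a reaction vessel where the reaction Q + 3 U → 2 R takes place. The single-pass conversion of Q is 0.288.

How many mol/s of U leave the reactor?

Q reacted = 0.288 × 888.9 = 256 mol/s; ν_Q = −1, so ξ = 256/1 = 256 mol/s.
Outlet amounts (n = n₀ + ν ξ):
  Q: 888.9 − 1(256) = 632.9
  U: 5508 − 3(256) = 4740
  R: 0 + 2(256) = 512
  P: 888.9 (inert)

4740 mol/s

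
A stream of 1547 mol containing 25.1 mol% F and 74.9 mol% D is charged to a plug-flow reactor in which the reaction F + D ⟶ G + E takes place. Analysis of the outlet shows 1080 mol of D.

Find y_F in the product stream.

For D: n = n₀ − 1ξ → 1080 = 1159 − 1ξ, giving ξ = 78.7 mol.
Outlet amounts (n = n₀ + ν ξ):
  F: 388.3 − 1(78.7) = 309.6
  D: 1159 − 1(78.7) = 1080
  G: 0 + 1(78.7) = 78.7
  E: 0 + 1(78.7) = 78.7
Total out = 1547 mol; y_F = 309.6 / 1547 = 0.2001.

0.2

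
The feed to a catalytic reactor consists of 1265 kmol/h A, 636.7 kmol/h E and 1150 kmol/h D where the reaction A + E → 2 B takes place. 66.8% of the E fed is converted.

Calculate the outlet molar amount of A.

840 kmol/h

E reacted = 0.668 × 636.7 = 425.3 kmol/h; ν_E = −1, so ξ = 425.3/1 = 425.3 kmol/h.
Outlet amounts (n = n₀ + ν ξ):
  A: 1265 − 1(425.3) = 839.7
  E: 636.7 − 1(425.3) = 211.4
  B: 0 + 2(425.3) = 850.6
  D: 1150 (inert)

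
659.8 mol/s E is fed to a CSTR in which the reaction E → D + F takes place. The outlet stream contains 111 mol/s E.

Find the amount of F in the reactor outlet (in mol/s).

For E: n = n₀ − 1ξ → 111 = 659.8 − 1ξ, giving ξ = 548.8 mol/s.
Outlet amounts (n = n₀ + ν ξ):
  E: 659.8 − 1(548.8) = 111
  D: 0 + 1(548.8) = 548.8
  F: 0 + 1(548.8) = 548.8

549 mol/s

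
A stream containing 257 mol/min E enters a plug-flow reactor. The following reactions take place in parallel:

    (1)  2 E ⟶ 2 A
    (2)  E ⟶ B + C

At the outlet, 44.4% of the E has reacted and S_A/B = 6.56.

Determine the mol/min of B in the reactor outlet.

15.1 mol/min

Conversion of E: E consumed = 0.444 × 257 = 114.1 mol/min = 2ξ₁ + 1ξ₂.
Selectivity: 2ξ₁ / (1ξ₂) = 6.56 → ξ₁ = 3.28 ξ₂.
Substitute: (2·3.28 + 1) ξ₂ = 114.1 → ξ₂ = 15.09 mol/min, ξ₁ = 49.51 mol/min.
Outlet amounts (n = n₀ + Σ ν·ξ):
  E: 257 − 2(49.51) − 1(15.09) = 142.9
  A: 0 + 2(49.51) = 99.01
  B: 0 + 1(15.09) = 15.09
  C: 0 + 1(15.09) = 15.09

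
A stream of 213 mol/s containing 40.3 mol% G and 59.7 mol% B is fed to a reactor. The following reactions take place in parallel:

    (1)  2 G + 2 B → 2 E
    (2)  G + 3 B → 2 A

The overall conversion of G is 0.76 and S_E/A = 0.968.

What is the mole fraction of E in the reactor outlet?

Conversion of G: G consumed = 0.76 × 85.84 = 65.24 mol/s = 2ξ₁ + 1ξ₂.
Selectivity: 2ξ₁ / (2ξ₂) = 0.968 → ξ₁ = 0.968 ξ₂.
Substitute: (2·0.968 + 1) ξ₂ = 65.24 → ξ₂ = 22.22 mol/s, ξ₁ = 21.51 mol/s.
Outlet amounts (n = n₀ + Σ ν·ξ):
  G: 85.84 − 2(21.51) − 1(22.22) = 20.6
  B: 127.2 − 2(21.51) − 3(22.22) = 17.48
  E: 0 + 2(21.51) = 43.02
  A: 0 + 2(22.22) = 44.44
Total out = 125.5 mol/s; y_E = 43.02 / 125.5 = 0.3427.

0.343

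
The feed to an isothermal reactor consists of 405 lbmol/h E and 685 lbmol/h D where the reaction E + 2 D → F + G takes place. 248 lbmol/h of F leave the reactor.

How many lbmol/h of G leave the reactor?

248 lbmol/h

For F: n = n₀ + 1ξ → 248 = 0 + 1ξ, giving ξ = 248 lbmol/h.
Outlet amounts (n = n₀ + ν ξ):
  E: 405 − 1(248) = 157
  D: 685 − 2(248) = 189
  F: 0 + 1(248) = 248
  G: 0 + 1(248) = 248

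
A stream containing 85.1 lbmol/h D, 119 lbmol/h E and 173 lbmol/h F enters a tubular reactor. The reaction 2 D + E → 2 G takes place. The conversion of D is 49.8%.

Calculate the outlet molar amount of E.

D reacted = 0.498 × 85.1 = 42.38 lbmol/h; ν_D = −2, so ξ = 42.38/2 = 21.19 lbmol/h.
Outlet amounts (n = n₀ + ν ξ):
  D: 85.1 − 2(21.19) = 42.72
  E: 119 − 1(21.19) = 97.81
  G: 0 + 2(21.19) = 42.38
  F: 173 (inert)

97.8 lbmol/h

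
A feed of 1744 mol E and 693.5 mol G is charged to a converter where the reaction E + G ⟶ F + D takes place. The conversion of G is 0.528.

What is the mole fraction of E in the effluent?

0.565

G reacted = 0.528 × 693.5 = 366.2 mol; ν_G = −1, so ξ = 366.2/1 = 366.2 mol.
Outlet amounts (n = n₀ + ν ξ):
  E: 1744 − 1(366.2) = 1378
  G: 693.5 − 1(366.2) = 327.3
  F: 0 + 1(366.2) = 366.2
  D: 0 + 1(366.2) = 366.2
Total out = 2438 mol; y_E = 1378 / 2438 = 0.5653.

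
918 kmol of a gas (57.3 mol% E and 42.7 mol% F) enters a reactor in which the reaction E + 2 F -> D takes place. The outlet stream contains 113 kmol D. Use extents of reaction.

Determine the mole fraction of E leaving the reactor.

0.597

For D: n = n₀ + 1ξ → 113 = 0 + 1ξ, giving ξ = 113 kmol.
Outlet amounts (n = n₀ + ν ξ):
  E: 526 − 1(113) = 413
  F: 392 − 2(113) = 166
  D: 0 + 1(113) = 113
Total out = 692 kmol; y_E = 413 / 692 = 0.5968.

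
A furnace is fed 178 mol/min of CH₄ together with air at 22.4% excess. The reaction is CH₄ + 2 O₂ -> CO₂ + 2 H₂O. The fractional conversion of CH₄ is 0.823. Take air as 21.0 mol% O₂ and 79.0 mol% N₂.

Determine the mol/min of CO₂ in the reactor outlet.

146 mol/min

Stoichiometric O₂ = 2 × 178 = 356 mol/min; O₂ fed = 356 × 1.224 = 435.7 mol/min.
N₂ fed = 435.7 × 79/21 = 1639 mol/min.
Fuel reacted = 0.823 × 178 → ξ = 146.5 mol/min.
Outlet (n = n₀ + ν ξ):
  CH₄: 178 − 1(146.5) = 31.51
  O₂: 435.7 − 2(146.5) = 142.8
  N₂: 1639 (inert)
  CO₂: 0 + 1(146.5) = 146.5
  H₂O: 0 + 2(146.5) = 293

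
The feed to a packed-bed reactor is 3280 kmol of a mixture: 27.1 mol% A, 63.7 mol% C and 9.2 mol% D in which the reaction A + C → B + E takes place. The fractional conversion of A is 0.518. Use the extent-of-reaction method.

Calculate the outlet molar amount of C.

A reacted = 0.518 × 888.9 = 460.4 kmol; ν_A = −1, so ξ = 460.4/1 = 460.4 kmol.
Outlet amounts (n = n₀ + ν ξ):
  A: 888.9 − 1(460.4) = 428.4
  C: 2089 − 1(460.4) = 1629
  B: 0 + 1(460.4) = 460.4
  E: 0 + 1(460.4) = 460.4
  D: 301.8 (inert)

1630 kmol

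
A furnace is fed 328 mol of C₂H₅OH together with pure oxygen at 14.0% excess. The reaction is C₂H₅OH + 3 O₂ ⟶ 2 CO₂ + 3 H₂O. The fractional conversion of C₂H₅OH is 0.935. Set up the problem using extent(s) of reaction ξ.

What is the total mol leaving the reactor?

Stoichiometric O₂ = 3 × 328 = 984 mol; O₂ fed = 984 × 1.140 = 1122 mol.
Fuel reacted = 0.935 × 328 → ξ = 306.7 mol.
Outlet (n = n₀ + ν ξ):
  C₂H₅OH: 328 − 1(306.7) = 21.32
  O₂: 1122 − 3(306.7) = 201.7
  CO₂: 0 + 2(306.7) = 613.4
  H₂O: 0 + 3(306.7) = 920
Total out = 21.32 + 201.7 + 613.4 + 920 = 1756 mol.

1760 mol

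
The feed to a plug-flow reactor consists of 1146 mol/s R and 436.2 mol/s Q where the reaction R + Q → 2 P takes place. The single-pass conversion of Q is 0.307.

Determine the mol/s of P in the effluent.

Q reacted = 0.307 × 436.2 = 133.9 mol/s; ν_Q = −1, so ξ = 133.9/1 = 133.9 mol/s.
Outlet amounts (n = n₀ + ν ξ):
  R: 1146 − 1(133.9) = 1012
  Q: 436.2 − 1(133.9) = 302.3
  P: 0 + 2(133.9) = 267.8

268 mol/s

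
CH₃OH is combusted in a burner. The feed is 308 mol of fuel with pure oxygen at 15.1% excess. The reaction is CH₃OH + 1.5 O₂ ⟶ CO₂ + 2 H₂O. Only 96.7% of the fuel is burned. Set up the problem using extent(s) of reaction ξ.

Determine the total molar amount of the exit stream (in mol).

Stoichiometric O₂ = 1.5 × 308 = 462 mol; O₂ fed = 462 × 1.151 = 531.8 mol.
Fuel reacted = 0.967 × 308 → ξ = 297.8 mol.
Outlet (n = n₀ + ν ξ):
  CH₃OH: 308 − 1(297.8) = 10.16
  O₂: 531.8 − 1.5(297.8) = 85.01
  CO₂: 0 + 1(297.8) = 297.8
  H₂O: 0 + 2(297.8) = 595.7
Total out = 10.16 + 85.01 + 297.8 + 595.7 = 988.7 mol.

989 mol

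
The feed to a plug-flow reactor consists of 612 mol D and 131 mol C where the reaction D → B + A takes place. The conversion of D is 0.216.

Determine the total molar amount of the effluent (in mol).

D reacted = 0.216 × 612 = 132.2 mol; ν_D = −1, so ξ = 132.2/1 = 132.2 mol.
Outlet amounts (n = n₀ + ν ξ):
  D: 612 − 1(132.2) = 479.8
  B: 0 + 1(132.2) = 132.2
  A: 0 + 1(132.2) = 132.2
  C: 131 (inert)
Total out = 479.8 + 132.2 + 132.2 + 131 = 875.2 mol.

875 mol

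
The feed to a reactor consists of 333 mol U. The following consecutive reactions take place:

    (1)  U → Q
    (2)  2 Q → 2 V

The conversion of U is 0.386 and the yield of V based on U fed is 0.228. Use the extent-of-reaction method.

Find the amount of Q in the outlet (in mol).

52.6 mol

Conversion of U: U consumed = 1ξ₁ = 0.386 × 333 → ξ₁ = 128.5 mol.
Yield of V: 2ξ₂ / 333 = 0.228 → ξ₂ = 37.96 mol.
Outlet amounts (n = n₀ + Σ ν·ξ):
  U: 333 − 1(128.5) = 204.5
  Q: 0 + 1(128.5) − 2(37.96) = 52.61
  V: 0 + 2(37.96) = 75.92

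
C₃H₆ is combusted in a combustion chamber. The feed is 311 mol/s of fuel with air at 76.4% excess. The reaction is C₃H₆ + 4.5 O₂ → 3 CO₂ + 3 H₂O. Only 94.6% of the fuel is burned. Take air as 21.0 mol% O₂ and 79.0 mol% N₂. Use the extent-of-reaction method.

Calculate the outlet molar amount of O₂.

1140 mol/s

Stoichiometric O₂ = 4.5 × 311 = 1400 mol/s; O₂ fed = 1400 × 1.764 = 2469 mol/s.
N₂ fed = 2469 × 79/21 = 9287 mol/s.
Fuel reacted = 0.946 × 311 → ξ = 294.2 mol/s.
Outlet (n = n₀ + ν ξ):
  C₃H₆: 311 − 1(294.2) = 16.79
  O₂: 2469 − 4.5(294.2) = 1145
  N₂: 9287 (inert)
  CO₂: 0 + 3(294.2) = 882.6
  H₂O: 0 + 3(294.2) = 882.6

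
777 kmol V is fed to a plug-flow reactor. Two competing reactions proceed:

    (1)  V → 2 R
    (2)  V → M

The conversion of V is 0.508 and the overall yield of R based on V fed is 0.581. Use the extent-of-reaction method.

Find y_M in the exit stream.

0.169

Yield of R: 2ξ₁ / 777 = 0.581 → ξ₁ = 225.7 kmol.
Conversion of V: 1ξ₁ + 1ξ₂ = 0.508 × 777 = 394.7 → ξ₂ = 169 kmol.
Outlet amounts (n = n₀ + Σ ν·ξ):
  V: 777 − 1(225.7) − 1(169) = 382.3
  R: 0 + 2(225.7) = 451.4
  M: 0 + 1(169) = 169
Total out = 1003 kmol; y_M = 169 / 1003 = 0.1685.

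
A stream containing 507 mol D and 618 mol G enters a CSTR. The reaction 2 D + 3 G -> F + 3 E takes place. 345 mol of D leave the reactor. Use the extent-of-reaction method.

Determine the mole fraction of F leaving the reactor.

0.0776

For D: n = n₀ − 2ξ → 345 = 507 − 2ξ, giving ξ = 81 mol.
Outlet amounts (n = n₀ + ν ξ):
  D: 507 − 2(81) = 345
  G: 618 − 3(81) = 375
  F: 0 + 1(81) = 81
  E: 0 + 3(81) = 243
Total out = 1044 mol; y_F = 81 / 1044 = 0.07759.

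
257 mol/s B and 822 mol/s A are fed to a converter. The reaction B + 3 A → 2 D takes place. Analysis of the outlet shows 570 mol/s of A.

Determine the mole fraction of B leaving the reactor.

0.19

For A: n = n₀ − 3ξ → 570 = 822 − 3ξ, giving ξ = 84 mol/s.
Outlet amounts (n = n₀ + ν ξ):
  B: 257 − 1(84) = 173
  A: 822 − 3(84) = 570
  D: 0 + 2(84) = 168
Total out = 911 mol/s; y_B = 173 / 911 = 0.1899.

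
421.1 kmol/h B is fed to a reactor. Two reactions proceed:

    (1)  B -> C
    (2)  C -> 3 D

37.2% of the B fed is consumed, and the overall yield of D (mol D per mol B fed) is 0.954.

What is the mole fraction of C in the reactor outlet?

Conversion of B: B consumed = 1ξ₁ = 0.372 × 421.1 → ξ₁ = 156.6 kmol/h.
Yield of D: 3ξ₂ / 421.1 = 0.954 → ξ₂ = 133.9 kmol/h.
Outlet amounts (n = n₀ + Σ ν·ξ):
  B: 421.1 − 1(156.6) = 264.5
  C: 0 + 1(156.6) − 1(133.9) = 22.74
  D: 0 + 3(133.9) = 401.7
Total out = 688.9 kmol/h; y_C = 22.74 / 688.9 = 0.03301.

0.033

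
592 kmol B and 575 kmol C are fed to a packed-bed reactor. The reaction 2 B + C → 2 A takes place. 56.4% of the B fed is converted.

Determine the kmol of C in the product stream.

B reacted = 0.564 × 592 = 333.9 kmol; ν_B = −2, so ξ = 333.9/2 = 166.9 kmol.
Outlet amounts (n = n₀ + ν ξ):
  B: 592 − 2(166.9) = 258.1
  C: 575 − 1(166.9) = 408.1
  A: 0 + 2(166.9) = 333.9

408 kmol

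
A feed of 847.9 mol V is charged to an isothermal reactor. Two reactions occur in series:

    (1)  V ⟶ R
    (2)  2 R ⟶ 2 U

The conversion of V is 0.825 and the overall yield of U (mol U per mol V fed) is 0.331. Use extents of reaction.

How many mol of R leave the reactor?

Conversion of V: V consumed = 1ξ₁ = 0.825 × 847.9 → ξ₁ = 699.5 mol.
Yield of U: 2ξ₂ / 847.9 = 0.331 → ξ₂ = 140.3 mol.
Outlet amounts (n = n₀ + Σ ν·ξ):
  V: 847.9 − 1(699.5) = 148.4
  R: 0 + 1(699.5) − 2(140.3) = 418.9
  U: 0 + 2(140.3) = 280.7

419 mol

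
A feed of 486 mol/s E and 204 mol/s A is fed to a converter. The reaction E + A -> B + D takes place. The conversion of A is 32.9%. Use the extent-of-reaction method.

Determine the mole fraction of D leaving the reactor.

0.0973

A reacted = 0.329 × 204 = 67.12 mol/s; ν_A = −1, so ξ = 67.12/1 = 67.12 mol/s.
Outlet amounts (n = n₀ + ν ξ):
  E: 486 − 1(67.12) = 418.9
  A: 204 − 1(67.12) = 136.9
  B: 0 + 1(67.12) = 67.12
  D: 0 + 1(67.12) = 67.12
Total out = 690 mol/s; y_D = 67.12 / 690 = 0.09727.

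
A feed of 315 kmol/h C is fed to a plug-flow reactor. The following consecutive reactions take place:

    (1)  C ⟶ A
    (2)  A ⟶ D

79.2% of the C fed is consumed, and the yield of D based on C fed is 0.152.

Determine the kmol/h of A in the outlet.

Conversion of C: C consumed = 1ξ₁ = 0.792 × 315 → ξ₁ = 249.5 kmol/h.
Yield of D: 1ξ₂ / 315 = 0.152 → ξ₂ = 47.88 kmol/h.
Outlet amounts (n = n₀ + Σ ν·ξ):
  C: 315 − 1(249.5) = 65.52
  A: 0 + 1(249.5) − 1(47.88) = 201.6
  D: 0 + 1(47.88) = 47.88

202 kmol/h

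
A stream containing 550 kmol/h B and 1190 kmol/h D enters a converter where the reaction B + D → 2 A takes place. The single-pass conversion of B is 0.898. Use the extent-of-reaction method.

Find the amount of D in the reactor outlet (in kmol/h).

696 kmol/h

B reacted = 0.898 × 550 = 493.9 kmol/h; ν_B = −1, so ξ = 493.9/1 = 493.9 kmol/h.
Outlet amounts (n = n₀ + ν ξ):
  B: 550 − 1(493.9) = 56.1
  D: 1190 − 1(493.9) = 696.1
  A: 0 + 2(493.9) = 987.8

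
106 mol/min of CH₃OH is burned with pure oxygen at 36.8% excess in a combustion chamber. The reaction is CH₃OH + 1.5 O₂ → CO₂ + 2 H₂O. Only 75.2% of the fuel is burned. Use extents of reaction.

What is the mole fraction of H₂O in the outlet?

Stoichiometric O₂ = 1.5 × 106 = 159 mol/min; O₂ fed = 159 × 1.368 = 217.5 mol/min.
Fuel reacted = 0.752 × 106 → ξ = 79.71 mol/min.
Outlet (n = n₀ + ν ξ):
  CH₃OH: 106 − 1(79.71) = 26.29
  O₂: 217.5 − 1.5(79.71) = 97.94
  CO₂: 0 + 1(79.71) = 79.71
  H₂O: 0 + 2(79.71) = 159.4
Total out = 363.4 mol/min; y_H₂O = 159.4 / 363.4 = 0.4387.

0.439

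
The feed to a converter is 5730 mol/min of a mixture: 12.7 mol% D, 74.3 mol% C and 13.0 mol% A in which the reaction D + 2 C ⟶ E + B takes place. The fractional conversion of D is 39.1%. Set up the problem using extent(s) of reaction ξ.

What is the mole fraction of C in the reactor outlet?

D reacted = 0.391 × 727.7 = 284.5 mol/min; ν_D = −1, so ξ = 284.5/1 = 284.5 mol/min.
Outlet amounts (n = n₀ + ν ξ):
  D: 727.7 − 1(284.5) = 443.2
  C: 4257 − 2(284.5) = 3688
  E: 0 + 1(284.5) = 284.5
  B: 0 + 1(284.5) = 284.5
  A: 744.9 (inert)
Total out = 5445 mol/min; y_C = 3688 / 5445 = 0.6773.

0.677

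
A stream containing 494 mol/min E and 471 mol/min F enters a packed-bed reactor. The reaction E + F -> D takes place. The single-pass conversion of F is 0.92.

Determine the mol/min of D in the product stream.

F reacted = 0.92 × 471 = 433.3 mol/min; ν_F = −1, so ξ = 433.3/1 = 433.3 mol/min.
Outlet amounts (n = n₀ + ν ξ):
  E: 494 − 1(433.3) = 60.68
  F: 471 − 1(433.3) = 37.68
  D: 0 + 1(433.3) = 433.3

433 mol/min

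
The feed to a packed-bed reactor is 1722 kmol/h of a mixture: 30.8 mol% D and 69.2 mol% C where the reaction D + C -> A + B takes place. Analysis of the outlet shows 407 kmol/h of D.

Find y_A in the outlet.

For D: n = n₀ − 1ξ → 407 = 530.4 − 1ξ, giving ξ = 123.4 kmol/h.
Outlet amounts (n = n₀ + ν ξ):
  D: 530.4 − 1(123.4) = 407
  C: 1192 − 1(123.4) = 1068
  A: 0 + 1(123.4) = 123.4
  B: 0 + 1(123.4) = 123.4
Total out = 1722 kmol/h; y_A = 123.4 / 1722 = 0.07165.

0.0716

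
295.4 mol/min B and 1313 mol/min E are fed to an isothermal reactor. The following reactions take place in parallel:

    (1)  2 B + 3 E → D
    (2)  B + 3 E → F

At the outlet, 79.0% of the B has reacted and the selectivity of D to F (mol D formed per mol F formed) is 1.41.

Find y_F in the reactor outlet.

0.0565

Conversion of B: B consumed = 0.79 × 295.4 = 233.4 mol/min = 2ξ₁ + 1ξ₂.
Selectivity: 1ξ₁ / (1ξ₂) = 1.41 → ξ₁ = 1.41 ξ₂.
Substitute: (2·1.41 + 1) ξ₂ = 233.4 → ξ₂ = 61.09 mol/min, ξ₁ = 86.14 mol/min.
Outlet amounts (n = n₀ + Σ ν·ξ):
  B: 295.4 − 2(86.14) − 1(61.09) = 62.03
  E: 1313 − 3(86.14) − 3(61.09) = 871.3
  D: 0 + 1(86.14) = 86.14
  F: 0 + 1(61.09) = 61.09
Total out = 1081 mol/min; y_F = 61.09 / 1081 = 0.05654.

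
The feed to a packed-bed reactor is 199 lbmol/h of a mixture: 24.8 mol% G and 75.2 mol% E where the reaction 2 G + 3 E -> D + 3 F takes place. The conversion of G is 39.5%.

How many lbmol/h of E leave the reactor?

120 lbmol/h

G reacted = 0.395 × 49.35 = 19.49 lbmol/h; ν_G = −2, so ξ = 19.49/2 = 9.747 lbmol/h.
Outlet amounts (n = n₀ + ν ξ):
  G: 49.35 − 2(9.747) = 29.86
  E: 149.6 − 3(9.747) = 120.4
  D: 0 + 1(9.747) = 9.747
  F: 0 + 3(9.747) = 29.24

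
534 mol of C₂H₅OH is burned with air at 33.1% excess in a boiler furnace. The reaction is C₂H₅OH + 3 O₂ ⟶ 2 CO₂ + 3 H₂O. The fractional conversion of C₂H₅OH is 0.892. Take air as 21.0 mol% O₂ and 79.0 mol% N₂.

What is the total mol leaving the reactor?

Stoichiometric O₂ = 3 × 534 = 1602 mol; O₂ fed = 1602 × 1.331 = 2132 mol.
N₂ fed = 2132 × 79/21 = 8021 mol.
Fuel reacted = 0.892 × 534 → ξ = 476.3 mol.
Outlet (n = n₀ + ν ξ):
  C₂H₅OH: 534 − 1(476.3) = 57.67
  O₂: 2132 − 3(476.3) = 703.3
  N₂: 8021 (inert)
  CO₂: 0 + 2(476.3) = 952.7
  H₂O: 0 + 3(476.3) = 1429
Total out = 57.67 + 703.3 + 8021 + 952.7 + 1429 = 11160 mol.

11200 mol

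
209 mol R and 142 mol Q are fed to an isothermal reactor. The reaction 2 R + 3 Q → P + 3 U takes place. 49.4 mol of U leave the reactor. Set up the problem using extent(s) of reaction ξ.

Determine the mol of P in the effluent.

16.5 mol

For U: n = n₀ + 3ξ → 49.4 = 0 + 3ξ, giving ξ = 16.47 mol.
Outlet amounts (n = n₀ + ν ξ):
  R: 209 − 2(16.47) = 176.1
  Q: 142 − 3(16.47) = 92.6
  P: 0 + 1(16.47) = 16.47
  U: 0 + 3(16.47) = 49.4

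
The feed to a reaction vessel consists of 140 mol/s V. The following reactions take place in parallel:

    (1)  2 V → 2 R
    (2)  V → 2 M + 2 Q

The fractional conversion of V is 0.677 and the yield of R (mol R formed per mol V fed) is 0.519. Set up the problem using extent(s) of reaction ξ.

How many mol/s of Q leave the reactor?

44.2 mol/s

Yield of R: 2ξ₁ / 140 = 0.519 → ξ₁ = 36.33 mol/s.
Conversion of V: 2ξ₁ + 1ξ₂ = 0.677 × 140 = 94.78 → ξ₂ = 22.12 mol/s.
Outlet amounts (n = n₀ + Σ ν·ξ):
  V: 140 − 2(36.33) − 1(22.12) = 45.22
  R: 0 + 2(36.33) = 72.66
  M: 0 + 2(22.12) = 44.24
  Q: 0 + 2(22.12) = 44.24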